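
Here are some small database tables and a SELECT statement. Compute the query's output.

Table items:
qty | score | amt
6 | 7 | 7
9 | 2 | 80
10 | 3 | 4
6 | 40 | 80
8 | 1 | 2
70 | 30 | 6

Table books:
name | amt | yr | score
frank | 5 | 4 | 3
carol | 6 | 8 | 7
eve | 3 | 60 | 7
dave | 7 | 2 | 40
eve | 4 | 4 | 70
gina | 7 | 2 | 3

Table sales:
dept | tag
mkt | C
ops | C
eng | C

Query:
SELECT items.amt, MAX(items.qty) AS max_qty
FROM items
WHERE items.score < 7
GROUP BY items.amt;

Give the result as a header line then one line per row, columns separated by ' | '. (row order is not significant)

After WHERE (3 rows):
items.qty | items.score | items.amt
9 | 2 | 80
10 | 3 | 4
8 | 1 | 2
After GROUP BY (3 rows):
items.amt | max_qty
80 | 9
4 | 10
2 | 8

== RESULT ==
items.amt | max_qty
80 | 9
4 | 10
2 | 8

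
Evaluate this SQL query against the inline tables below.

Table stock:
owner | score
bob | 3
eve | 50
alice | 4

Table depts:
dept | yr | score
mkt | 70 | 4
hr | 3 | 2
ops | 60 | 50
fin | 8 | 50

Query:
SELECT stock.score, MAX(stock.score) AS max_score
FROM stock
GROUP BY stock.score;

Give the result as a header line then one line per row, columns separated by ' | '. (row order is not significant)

== RESULT ==
stock.score | max_score
3 | 3
50 | 50
4 | 4

Derivation:
After GROUP BY (3 rows):
stock.score | max_score
3 | 3
50 | 50
4 | 4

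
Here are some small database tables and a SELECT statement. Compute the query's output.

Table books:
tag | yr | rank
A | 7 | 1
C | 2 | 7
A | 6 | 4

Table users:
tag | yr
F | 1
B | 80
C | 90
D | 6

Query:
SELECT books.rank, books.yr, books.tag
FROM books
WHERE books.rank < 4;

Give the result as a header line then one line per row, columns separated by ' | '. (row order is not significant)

== RESULT ==
books.rank | books.yr | books.tag
1 | 7 | A

Derivation:
After WHERE (1 rows):
books.tag | books.yr | books.rank
A | 7 | 1
After SELECT (1 rows):
books.rank | books.yr | books.tag
1 | 7 | A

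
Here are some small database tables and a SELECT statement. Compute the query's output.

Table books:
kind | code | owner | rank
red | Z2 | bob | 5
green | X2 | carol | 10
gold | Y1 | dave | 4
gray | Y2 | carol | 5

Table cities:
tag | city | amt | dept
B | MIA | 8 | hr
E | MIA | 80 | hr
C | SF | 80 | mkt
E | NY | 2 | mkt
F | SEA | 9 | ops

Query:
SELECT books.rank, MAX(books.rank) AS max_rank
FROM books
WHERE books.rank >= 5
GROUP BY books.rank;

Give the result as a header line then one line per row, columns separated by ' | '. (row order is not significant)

== RESULT ==
books.rank | max_rank
5 | 5
10 | 10

Derivation:
After WHERE (3 rows):
books.kind | books.code | books.owner | books.rank
red | Z2 | bob | 5
green | X2 | carol | 10
gray | Y2 | carol | 5
After GROUP BY (2 rows):
books.rank | max_rank
5 | 5
10 | 10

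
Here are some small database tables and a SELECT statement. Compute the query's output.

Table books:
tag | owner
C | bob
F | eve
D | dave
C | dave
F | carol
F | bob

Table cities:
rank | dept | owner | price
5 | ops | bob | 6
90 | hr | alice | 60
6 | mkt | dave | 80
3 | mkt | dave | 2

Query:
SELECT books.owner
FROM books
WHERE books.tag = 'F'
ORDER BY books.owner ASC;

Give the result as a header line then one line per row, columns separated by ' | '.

== RESULT ==
books.owner
bob
carol
eve

Derivation:
After WHERE (3 rows):
books.tag | books.owner
F | eve
F | carol
F | bob
After SELECT (3 rows):
books.owner
eve
carol
bob
After ORDER BY (3 rows):
books.owner
bob
carol
eve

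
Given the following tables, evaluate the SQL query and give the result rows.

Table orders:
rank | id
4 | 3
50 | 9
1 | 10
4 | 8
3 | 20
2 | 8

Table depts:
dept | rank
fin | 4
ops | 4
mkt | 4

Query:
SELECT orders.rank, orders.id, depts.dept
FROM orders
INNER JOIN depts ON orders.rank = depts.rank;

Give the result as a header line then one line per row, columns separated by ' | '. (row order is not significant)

== RESULT ==
orders.rank | orders.id | depts.dept
4 | 3 | fin
4 | 3 | ops
4 | 3 | mkt
4 | 8 | fin
4 | 8 | ops
4 | 8 | mkt

Derivation:
After JOIN depts (6 rows):
orders.rank | orders.id | depts.dept | depts.rank
4 | 3 | fin | 4
4 | 3 | ops | 4
4 | 3 | mkt | 4
4 | 8 | fin | 4
4 | 8 | ops | 4
4 | 8 | mkt | 4
After SELECT (6 rows):
orders.rank | orders.id | depts.dept
4 | 3 | fin
4 | 3 | ops
4 | 3 | mkt
4 | 8 | fin
4 | 8 | ops
4 | 8 | mkt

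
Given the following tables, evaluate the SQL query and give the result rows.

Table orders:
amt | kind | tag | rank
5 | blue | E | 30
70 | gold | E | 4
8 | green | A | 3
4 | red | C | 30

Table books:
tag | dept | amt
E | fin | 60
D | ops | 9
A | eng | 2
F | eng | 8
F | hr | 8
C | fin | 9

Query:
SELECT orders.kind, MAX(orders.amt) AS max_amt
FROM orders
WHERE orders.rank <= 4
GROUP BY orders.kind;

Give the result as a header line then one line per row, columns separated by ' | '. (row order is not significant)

== RESULT ==
orders.kind | max_amt
gold | 70
green | 8

Derivation:
After WHERE (2 rows):
orders.amt | orders.kind | orders.tag | orders.rank
70 | gold | E | 4
8 | green | A | 3
After GROUP BY (2 rows):
orders.kind | max_amt
gold | 70
green | 8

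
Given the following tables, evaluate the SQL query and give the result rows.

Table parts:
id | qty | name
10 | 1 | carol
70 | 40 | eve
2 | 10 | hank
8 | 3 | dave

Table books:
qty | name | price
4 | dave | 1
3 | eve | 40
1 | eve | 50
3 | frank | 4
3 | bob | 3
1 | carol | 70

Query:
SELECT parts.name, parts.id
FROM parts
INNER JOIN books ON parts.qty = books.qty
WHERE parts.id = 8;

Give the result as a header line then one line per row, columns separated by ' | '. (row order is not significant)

== RESULT ==
parts.name | parts.id
dave | 8
dave | 8
dave | 8

Derivation:
After JOIN books (5 rows):
parts.id | parts.qty | parts.name | books.qty | books.name | books.price
10 | 1 | carol | 1 | eve | 50
10 | 1 | carol | 1 | carol | 70
8 | 3 | dave | 3 | eve | 40
8 | 3 | dave | 3 | frank | 4
8 | 3 | dave | 3 | bob | 3
After WHERE (3 rows):
parts.id | parts.qty | parts.name | books.qty | books.name | books.price
8 | 3 | dave | 3 | eve | 40
8 | 3 | dave | 3 | frank | 4
8 | 3 | dave | 3 | bob | 3
After SELECT (3 rows):
parts.name | parts.id
dave | 8
dave | 8
dave | 8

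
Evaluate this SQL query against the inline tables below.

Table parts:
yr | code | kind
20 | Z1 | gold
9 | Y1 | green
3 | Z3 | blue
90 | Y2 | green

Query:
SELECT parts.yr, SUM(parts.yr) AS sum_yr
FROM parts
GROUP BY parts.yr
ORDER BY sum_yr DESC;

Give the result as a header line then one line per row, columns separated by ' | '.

After GROUP BY (4 rows):
parts.yr | sum_yr
20 | 20
9 | 9
3 | 3
90 | 90
After ORDER BY (4 rows):
parts.yr | sum_yr
90 | 90
20 | 20
9 | 9
3 | 3

== RESULT ==
parts.yr | sum_yr
90 | 90
20 | 20
9 | 9
3 | 3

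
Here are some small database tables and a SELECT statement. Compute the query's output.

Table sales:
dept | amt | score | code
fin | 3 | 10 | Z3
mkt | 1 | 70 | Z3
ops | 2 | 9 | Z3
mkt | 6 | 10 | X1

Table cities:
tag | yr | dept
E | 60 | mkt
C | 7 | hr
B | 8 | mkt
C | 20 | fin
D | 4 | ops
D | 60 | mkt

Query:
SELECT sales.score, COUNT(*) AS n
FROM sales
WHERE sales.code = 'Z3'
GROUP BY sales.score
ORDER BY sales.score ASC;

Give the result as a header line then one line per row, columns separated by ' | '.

== RESULT ==
sales.score | n
9 | 1
10 | 1
70 | 1

Derivation:
After WHERE (3 rows):
sales.dept | sales.amt | sales.score | sales.code
fin | 3 | 10 | Z3
mkt | 1 | 70 | Z3
ops | 2 | 9 | Z3
After GROUP BY (3 rows):
sales.score | n
10 | 1
70 | 1
9 | 1
After ORDER BY (3 rows):
sales.score | n
9 | 1
10 | 1
70 | 1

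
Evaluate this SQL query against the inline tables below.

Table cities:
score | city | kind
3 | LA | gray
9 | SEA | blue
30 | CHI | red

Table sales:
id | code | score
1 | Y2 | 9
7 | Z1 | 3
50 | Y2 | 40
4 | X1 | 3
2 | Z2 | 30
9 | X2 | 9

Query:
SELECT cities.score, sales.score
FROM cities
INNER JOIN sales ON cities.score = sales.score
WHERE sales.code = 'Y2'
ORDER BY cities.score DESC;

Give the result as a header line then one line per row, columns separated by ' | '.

== RESULT ==
cities.score | sales.score
9 | 9

Derivation:
After JOIN sales (5 rows):
cities.score | cities.city | cities.kind | sales.id | sales.code | sales.score
3 | LA | gray | 7 | Z1 | 3
3 | LA | gray | 4 | X1 | 3
9 | SEA | blue | 1 | Y2 | 9
9 | SEA | blue | 9 | X2 | 9
30 | CHI | red | 2 | Z2 | 30
After WHERE (1 rows):
cities.score | cities.city | cities.kind | sales.id | sales.code | sales.score
9 | SEA | blue | 1 | Y2 | 9
After SELECT (1 rows):
cities.score | sales.score
9 | 9
After ORDER BY (1 rows):
cities.score | sales.score
9 | 9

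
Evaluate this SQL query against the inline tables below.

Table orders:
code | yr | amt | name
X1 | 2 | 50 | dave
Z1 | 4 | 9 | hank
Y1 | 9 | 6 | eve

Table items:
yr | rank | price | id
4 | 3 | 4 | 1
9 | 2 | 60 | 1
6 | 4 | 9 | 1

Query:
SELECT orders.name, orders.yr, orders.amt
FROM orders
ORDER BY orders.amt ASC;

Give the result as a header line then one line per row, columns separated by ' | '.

After SELECT (3 rows):
orders.name | orders.yr | orders.amt
dave | 2 | 50
hank | 4 | 9
eve | 9 | 6
After ORDER BY (3 rows):
orders.name | orders.yr | orders.amt
eve | 9 | 6
hank | 4 | 9
dave | 2 | 50

== RESULT ==
orders.name | orders.yr | orders.amt
eve | 9 | 6
hank | 4 | 9
dave | 2 | 50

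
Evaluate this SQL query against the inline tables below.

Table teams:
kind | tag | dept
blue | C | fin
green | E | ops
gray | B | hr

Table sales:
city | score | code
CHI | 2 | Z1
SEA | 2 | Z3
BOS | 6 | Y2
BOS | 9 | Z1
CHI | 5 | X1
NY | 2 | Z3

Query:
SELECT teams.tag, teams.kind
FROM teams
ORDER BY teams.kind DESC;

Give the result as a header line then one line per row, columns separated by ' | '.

== RESULT ==
teams.tag | teams.kind
E | green
B | gray
C | blue

Derivation:
After SELECT (3 rows):
teams.tag | teams.kind
C | blue
E | green
B | gray
After ORDER BY (3 rows):
teams.tag | teams.kind
E | green
B | gray
C | blue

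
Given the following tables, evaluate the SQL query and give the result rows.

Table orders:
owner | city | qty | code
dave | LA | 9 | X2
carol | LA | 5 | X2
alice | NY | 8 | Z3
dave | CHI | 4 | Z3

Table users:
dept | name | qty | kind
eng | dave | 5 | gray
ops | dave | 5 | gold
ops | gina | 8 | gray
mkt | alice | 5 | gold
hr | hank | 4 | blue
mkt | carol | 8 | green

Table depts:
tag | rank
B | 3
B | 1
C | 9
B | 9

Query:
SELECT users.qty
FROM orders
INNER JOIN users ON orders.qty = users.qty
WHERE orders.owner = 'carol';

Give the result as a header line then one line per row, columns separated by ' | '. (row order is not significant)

== RESULT ==
users.qty
5
5
5

Derivation:
After JOIN users (6 rows):
orders.owner | orders.city | orders.qty | orders.code | users.dept | users.name | users.qty | users.kind
carol | LA | 5 | X2 | eng | dave | 5 | gray
carol | LA | 5 | X2 | ops | dave | 5 | gold
carol | LA | 5 | X2 | mkt | alice | 5 | gold
alice | NY | 8 | Z3 | ops | gina | 8 | gray
alice | NY | 8 | Z3 | mkt | carol | 8 | green
dave | CHI | 4 | Z3 | hr | hank | 4 | blue
After WHERE (3 rows):
orders.owner | orders.city | orders.qty | orders.code | users.dept | users.name | users.qty | users.kind
carol | LA | 5 | X2 | eng | dave | 5 | gray
carol | LA | 5 | X2 | ops | dave | 5 | gold
carol | LA | 5 | X2 | mkt | alice | 5 | gold
After SELECT (3 rows):
users.qty
5
5
5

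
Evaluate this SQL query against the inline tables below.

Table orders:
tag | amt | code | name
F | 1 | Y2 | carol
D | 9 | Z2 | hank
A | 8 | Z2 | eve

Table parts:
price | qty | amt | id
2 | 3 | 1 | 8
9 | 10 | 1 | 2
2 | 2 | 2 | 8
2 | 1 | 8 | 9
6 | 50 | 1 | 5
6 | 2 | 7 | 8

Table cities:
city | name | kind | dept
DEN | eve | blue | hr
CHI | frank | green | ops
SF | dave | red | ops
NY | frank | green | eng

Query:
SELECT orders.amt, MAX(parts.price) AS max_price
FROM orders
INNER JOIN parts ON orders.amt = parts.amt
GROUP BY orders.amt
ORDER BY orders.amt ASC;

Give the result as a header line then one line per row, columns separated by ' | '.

After JOIN parts (4 rows):
orders.tag | orders.amt | orders.code | orders.name | parts.price | parts.qty | parts.amt | parts.id
F | 1 | Y2 | carol | 2 | 3 | 1 | 8
F | 1 | Y2 | carol | 9 | 10 | 1 | 2
F | 1 | Y2 | carol | 6 | 50 | 1 | 5
A | 8 | Z2 | eve | 2 | 1 | 8 | 9
After GROUP BY (2 rows):
orders.amt | max_price
1 | 9
8 | 2
After ORDER BY (2 rows):
orders.amt | max_price
1 | 9
8 | 2

== RESULT ==
orders.amt | max_price
1 | 9
8 | 2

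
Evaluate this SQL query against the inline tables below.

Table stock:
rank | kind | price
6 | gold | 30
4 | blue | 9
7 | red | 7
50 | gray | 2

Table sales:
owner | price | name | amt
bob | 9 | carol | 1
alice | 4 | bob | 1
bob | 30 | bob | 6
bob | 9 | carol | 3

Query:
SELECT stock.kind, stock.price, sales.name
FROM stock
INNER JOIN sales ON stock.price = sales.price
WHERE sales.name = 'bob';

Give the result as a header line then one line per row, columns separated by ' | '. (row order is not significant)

== RESULT ==
stock.kind | stock.price | sales.name
gold | 30 | bob

Derivation:
After JOIN sales (3 rows):
stock.rank | stock.kind | stock.price | sales.owner | sales.price | sales.name | sales.amt
6 | gold | 30 | bob | 30 | bob | 6
4 | blue | 9 | bob | 9 | carol | 1
4 | blue | 9 | bob | 9 | carol | 3
After WHERE (1 rows):
stock.rank | stock.kind | stock.price | sales.owner | sales.price | sales.name | sales.amt
6 | gold | 30 | bob | 30 | bob | 6
After SELECT (1 rows):
stock.kind | stock.price | sales.name
gold | 30 | bob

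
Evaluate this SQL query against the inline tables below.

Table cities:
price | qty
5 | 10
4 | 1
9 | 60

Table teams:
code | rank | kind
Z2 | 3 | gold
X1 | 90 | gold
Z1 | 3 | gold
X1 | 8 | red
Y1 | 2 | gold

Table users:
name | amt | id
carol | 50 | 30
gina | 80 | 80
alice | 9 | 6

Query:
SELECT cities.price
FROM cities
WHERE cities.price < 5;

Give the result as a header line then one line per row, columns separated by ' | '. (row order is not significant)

After WHERE (1 rows):
cities.price | cities.qty
4 | 1
After SELECT (1 rows):
cities.price
4

== RESULT ==
cities.price
4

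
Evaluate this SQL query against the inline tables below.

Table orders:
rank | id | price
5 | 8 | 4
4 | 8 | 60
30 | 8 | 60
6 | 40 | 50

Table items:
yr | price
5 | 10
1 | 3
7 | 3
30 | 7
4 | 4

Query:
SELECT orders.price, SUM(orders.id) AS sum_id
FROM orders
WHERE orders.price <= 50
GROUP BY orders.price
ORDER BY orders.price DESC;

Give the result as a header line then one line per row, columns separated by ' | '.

After WHERE (2 rows):
orders.rank | orders.id | orders.price
5 | 8 | 4
6 | 40 | 50
After GROUP BY (2 rows):
orders.price | sum_id
4 | 8
50 | 40
After ORDER BY (2 rows):
orders.price | sum_id
50 | 40
4 | 8

== RESULT ==
orders.price | sum_id
50 | 40
4 | 8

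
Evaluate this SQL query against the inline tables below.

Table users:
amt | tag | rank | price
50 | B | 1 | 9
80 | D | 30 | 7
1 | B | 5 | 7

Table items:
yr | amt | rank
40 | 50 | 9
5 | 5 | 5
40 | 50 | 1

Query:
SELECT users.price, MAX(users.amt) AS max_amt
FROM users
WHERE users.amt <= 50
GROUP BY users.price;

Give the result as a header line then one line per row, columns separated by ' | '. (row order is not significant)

== RESULT ==
users.price | max_amt
9 | 50
7 | 1

Derivation:
After WHERE (2 rows):
users.amt | users.tag | users.rank | users.price
50 | B | 1 | 9
1 | B | 5 | 7
After GROUP BY (2 rows):
users.price | max_amt
9 | 50
7 | 1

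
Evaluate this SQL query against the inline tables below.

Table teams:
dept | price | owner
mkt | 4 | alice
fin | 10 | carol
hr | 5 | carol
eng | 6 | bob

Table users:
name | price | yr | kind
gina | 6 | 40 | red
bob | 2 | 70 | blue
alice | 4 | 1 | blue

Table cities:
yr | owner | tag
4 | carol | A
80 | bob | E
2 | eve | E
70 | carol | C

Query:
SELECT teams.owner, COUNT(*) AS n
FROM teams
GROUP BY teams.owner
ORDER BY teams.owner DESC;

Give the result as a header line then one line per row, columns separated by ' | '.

After GROUP BY (3 rows):
teams.owner | n
alice | 1
carol | 2
bob | 1
After ORDER BY (3 rows):
teams.owner | n
carol | 2
bob | 1
alice | 1

== RESULT ==
teams.owner | n
carol | 2
bob | 1
alice | 1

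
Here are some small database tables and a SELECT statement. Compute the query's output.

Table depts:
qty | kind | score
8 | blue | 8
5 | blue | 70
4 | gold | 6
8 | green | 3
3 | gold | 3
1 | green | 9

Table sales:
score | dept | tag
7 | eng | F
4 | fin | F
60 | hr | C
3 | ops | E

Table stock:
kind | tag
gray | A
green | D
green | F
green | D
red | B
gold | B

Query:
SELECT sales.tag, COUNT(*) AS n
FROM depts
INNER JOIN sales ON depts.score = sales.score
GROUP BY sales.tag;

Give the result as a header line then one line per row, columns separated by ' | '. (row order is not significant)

== RESULT ==
sales.tag | n
E | 2

Derivation:
After JOIN sales (2 rows):
depts.qty | depts.kind | depts.score | sales.score | sales.dept | sales.tag
8 | green | 3 | 3 | ops | E
3 | gold | 3 | 3 | ops | E
After GROUP BY (1 rows):
sales.tag | n
E | 2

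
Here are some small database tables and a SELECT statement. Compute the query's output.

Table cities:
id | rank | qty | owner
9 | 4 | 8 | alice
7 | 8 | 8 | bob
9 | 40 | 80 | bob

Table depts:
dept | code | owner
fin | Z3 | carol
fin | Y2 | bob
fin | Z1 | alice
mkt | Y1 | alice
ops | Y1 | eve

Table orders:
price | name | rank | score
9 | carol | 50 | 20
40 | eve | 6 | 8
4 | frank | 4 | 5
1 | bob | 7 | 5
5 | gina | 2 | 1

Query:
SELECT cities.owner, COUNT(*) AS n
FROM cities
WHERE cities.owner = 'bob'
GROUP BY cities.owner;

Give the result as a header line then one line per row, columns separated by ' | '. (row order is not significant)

After WHERE (2 rows):
cities.id | cities.rank | cities.qty | cities.owner
7 | 8 | 8 | bob
9 | 40 | 80 | bob
After GROUP BY (1 rows):
cities.owner | n
bob | 2

== RESULT ==
cities.owner | n
bob | 2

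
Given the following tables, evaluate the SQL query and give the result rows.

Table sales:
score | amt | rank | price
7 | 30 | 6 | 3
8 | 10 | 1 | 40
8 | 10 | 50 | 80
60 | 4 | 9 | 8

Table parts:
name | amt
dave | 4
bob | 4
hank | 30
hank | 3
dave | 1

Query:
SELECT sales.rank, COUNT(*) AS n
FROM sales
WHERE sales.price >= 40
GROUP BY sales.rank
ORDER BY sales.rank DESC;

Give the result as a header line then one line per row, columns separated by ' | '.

== RESULT ==
sales.rank | n
50 | 1
1 | 1

Derivation:
After WHERE (2 rows):
sales.score | sales.amt | sales.rank | sales.price
8 | 10 | 1 | 40
8 | 10 | 50 | 80
After GROUP BY (2 rows):
sales.rank | n
1 | 1
50 | 1
After ORDER BY (2 rows):
sales.rank | n
50 | 1
1 | 1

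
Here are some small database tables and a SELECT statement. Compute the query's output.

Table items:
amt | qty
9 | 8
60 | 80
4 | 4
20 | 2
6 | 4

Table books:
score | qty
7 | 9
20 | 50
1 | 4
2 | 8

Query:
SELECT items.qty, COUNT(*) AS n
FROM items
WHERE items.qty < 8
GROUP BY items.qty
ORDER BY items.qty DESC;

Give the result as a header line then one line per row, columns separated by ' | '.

== RESULT ==
items.qty | n
4 | 2
2 | 1

Derivation:
After WHERE (3 rows):
items.amt | items.qty
4 | 4
20 | 2
6 | 4
After GROUP BY (2 rows):
items.qty | n
4 | 2
2 | 1
After ORDER BY (2 rows):
items.qty | n
4 | 2
2 | 1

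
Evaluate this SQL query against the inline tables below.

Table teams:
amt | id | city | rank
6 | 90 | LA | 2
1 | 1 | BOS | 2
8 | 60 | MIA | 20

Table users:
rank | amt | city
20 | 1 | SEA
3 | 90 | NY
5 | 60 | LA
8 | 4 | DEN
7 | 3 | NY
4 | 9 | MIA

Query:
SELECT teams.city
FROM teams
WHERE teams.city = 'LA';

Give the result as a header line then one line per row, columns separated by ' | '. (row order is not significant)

== RESULT ==
teams.city
LA

Derivation:
After WHERE (1 rows):
teams.amt | teams.id | teams.city | teams.rank
6 | 90 | LA | 2
After SELECT (1 rows):
teams.city
LA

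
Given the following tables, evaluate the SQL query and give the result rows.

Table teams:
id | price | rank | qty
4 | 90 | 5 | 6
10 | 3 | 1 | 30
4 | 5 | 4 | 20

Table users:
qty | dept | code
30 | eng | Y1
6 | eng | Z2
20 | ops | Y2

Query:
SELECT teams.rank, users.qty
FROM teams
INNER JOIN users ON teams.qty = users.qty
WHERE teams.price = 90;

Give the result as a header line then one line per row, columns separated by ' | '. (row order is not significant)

After JOIN users (3 rows):
teams.id | teams.price | teams.rank | teams.qty | users.qty | users.dept | users.code
4 | 90 | 5 | 6 | 6 | eng | Z2
10 | 3 | 1 | 30 | 30 | eng | Y1
4 | 5 | 4 | 20 | 20 | ops | Y2
After WHERE (1 rows):
teams.id | teams.price | teams.rank | teams.qty | users.qty | users.dept | users.code
4 | 90 | 5 | 6 | 6 | eng | Z2
After SELECT (1 rows):
teams.rank | users.qty
5 | 6

== RESULT ==
teams.rank | users.qty
5 | 6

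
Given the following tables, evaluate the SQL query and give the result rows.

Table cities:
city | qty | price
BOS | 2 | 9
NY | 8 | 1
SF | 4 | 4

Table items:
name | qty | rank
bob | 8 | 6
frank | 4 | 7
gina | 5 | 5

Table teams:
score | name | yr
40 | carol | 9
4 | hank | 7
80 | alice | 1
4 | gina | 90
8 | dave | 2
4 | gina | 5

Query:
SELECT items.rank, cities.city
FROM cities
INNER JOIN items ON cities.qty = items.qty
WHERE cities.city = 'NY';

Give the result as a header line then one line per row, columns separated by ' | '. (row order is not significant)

== RESULT ==
items.rank | cities.city
6 | NY

Derivation:
After JOIN items (2 rows):
cities.city | cities.qty | cities.price | items.name | items.qty | items.rank
NY | 8 | 1 | bob | 8 | 6
SF | 4 | 4 | frank | 4 | 7
After WHERE (1 rows):
cities.city | cities.qty | cities.price | items.name | items.qty | items.rank
NY | 8 | 1 | bob | 8 | 6
After SELECT (1 rows):
items.rank | cities.city
6 | NY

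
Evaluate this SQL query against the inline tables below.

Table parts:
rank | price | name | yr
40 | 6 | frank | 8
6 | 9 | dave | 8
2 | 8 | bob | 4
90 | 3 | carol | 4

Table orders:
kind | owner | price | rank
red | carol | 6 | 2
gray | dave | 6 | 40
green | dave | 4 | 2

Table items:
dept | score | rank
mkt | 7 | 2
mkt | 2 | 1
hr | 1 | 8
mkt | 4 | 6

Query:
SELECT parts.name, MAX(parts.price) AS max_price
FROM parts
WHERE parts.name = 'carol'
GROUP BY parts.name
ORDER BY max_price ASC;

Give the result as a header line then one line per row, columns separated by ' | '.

== RESULT ==
parts.name | max_price
carol | 3

Derivation:
After WHERE (1 rows):
parts.rank | parts.price | parts.name | parts.yr
90 | 3 | carol | 4
After GROUP BY (1 rows):
parts.name | max_price
carol | 3
After ORDER BY (1 rows):
parts.name | max_price
carol | 3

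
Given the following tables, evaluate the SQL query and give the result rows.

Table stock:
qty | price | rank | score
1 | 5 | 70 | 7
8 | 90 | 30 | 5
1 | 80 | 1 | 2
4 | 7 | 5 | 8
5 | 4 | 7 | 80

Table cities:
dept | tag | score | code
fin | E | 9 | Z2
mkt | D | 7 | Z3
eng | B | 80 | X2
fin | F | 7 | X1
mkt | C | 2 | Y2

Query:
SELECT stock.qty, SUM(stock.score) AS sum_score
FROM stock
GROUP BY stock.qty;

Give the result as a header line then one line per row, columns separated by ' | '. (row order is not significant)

After GROUP BY (4 rows):
stock.qty | sum_score
1 | 9
8 | 5
4 | 8
5 | 80

== RESULT ==
stock.qty | sum_score
1 | 9
8 | 5
4 | 8
5 | 80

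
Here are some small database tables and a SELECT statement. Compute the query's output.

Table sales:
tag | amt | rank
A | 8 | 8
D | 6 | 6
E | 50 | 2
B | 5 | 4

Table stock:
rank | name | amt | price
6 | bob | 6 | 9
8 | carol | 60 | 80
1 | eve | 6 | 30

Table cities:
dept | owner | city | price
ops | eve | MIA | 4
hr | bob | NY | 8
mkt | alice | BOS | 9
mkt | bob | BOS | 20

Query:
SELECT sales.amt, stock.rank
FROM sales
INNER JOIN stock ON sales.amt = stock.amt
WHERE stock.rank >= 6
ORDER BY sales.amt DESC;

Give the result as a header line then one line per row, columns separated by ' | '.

== RESULT ==
sales.amt | stock.rank
6 | 6

Derivation:
After JOIN stock (2 rows):
sales.tag | sales.amt | sales.rank | stock.rank | stock.name | stock.amt | stock.price
D | 6 | 6 | 6 | bob | 6 | 9
D | 6 | 6 | 1 | eve | 6 | 30
After WHERE (1 rows):
sales.tag | sales.amt | sales.rank | stock.rank | stock.name | stock.amt | stock.price
D | 6 | 6 | 6 | bob | 6 | 9
After SELECT (1 rows):
sales.amt | stock.rank
6 | 6
After ORDER BY (1 rows):
sales.amt | stock.rank
6 | 6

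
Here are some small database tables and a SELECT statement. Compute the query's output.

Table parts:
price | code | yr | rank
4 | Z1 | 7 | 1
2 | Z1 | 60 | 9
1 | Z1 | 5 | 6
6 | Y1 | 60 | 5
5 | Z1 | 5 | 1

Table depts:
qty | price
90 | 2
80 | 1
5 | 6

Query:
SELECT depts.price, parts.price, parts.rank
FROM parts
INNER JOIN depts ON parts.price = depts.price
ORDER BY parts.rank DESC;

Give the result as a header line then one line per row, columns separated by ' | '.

After JOIN depts (3 rows):
parts.price | parts.code | parts.yr | parts.rank | depts.qty | depts.price
2 | Z1 | 60 | 9 | 90 | 2
1 | Z1 | 5 | 6 | 80 | 1
6 | Y1 | 60 | 5 | 5 | 6
After SELECT (3 rows):
depts.price | parts.price | parts.rank
2 | 2 | 9
1 | 1 | 6
6 | 6 | 5
After ORDER BY (3 rows):
depts.price | parts.price | parts.rank
2 | 2 | 9
1 | 1 | 6
6 | 6 | 5

== RESULT ==
depts.price | parts.price | parts.rank
2 | 2 | 9
1 | 1 | 6
6 | 6 | 5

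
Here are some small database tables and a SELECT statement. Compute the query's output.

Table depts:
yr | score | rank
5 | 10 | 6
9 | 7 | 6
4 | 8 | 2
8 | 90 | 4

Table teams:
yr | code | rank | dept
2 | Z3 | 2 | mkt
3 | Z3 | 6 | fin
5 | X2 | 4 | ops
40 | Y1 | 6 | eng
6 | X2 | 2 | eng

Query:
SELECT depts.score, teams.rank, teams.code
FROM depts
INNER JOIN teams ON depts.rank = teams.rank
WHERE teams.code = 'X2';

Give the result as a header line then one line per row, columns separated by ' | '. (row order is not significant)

== RESULT ==
depts.score | teams.rank | teams.code
8 | 2 | X2
90 | 4 | X2

Derivation:
After JOIN teams (7 rows):
depts.yr | depts.score | depts.rank | teams.yr | teams.code | teams.rank | teams.dept
5 | 10 | 6 | 3 | Z3 | 6 | fin
5 | 10 | 6 | 40 | Y1 | 6 | eng
9 | 7 | 6 | 3 | Z3 | 6 | fin
9 | 7 | 6 | 40 | Y1 | 6 | eng
4 | 8 | 2 | 2 | Z3 | 2 | mkt
4 | 8 | 2 | 6 | X2 | 2 | eng
8 | 90 | 4 | 5 | X2 | 4 | ops
After WHERE (2 rows):
depts.yr | depts.score | depts.rank | teams.yr | teams.code | teams.rank | teams.dept
4 | 8 | 2 | 6 | X2 | 2 | eng
8 | 90 | 4 | 5 | X2 | 4 | ops
After SELECT (2 rows):
depts.score | teams.rank | teams.code
8 | 2 | X2
90 | 4 | X2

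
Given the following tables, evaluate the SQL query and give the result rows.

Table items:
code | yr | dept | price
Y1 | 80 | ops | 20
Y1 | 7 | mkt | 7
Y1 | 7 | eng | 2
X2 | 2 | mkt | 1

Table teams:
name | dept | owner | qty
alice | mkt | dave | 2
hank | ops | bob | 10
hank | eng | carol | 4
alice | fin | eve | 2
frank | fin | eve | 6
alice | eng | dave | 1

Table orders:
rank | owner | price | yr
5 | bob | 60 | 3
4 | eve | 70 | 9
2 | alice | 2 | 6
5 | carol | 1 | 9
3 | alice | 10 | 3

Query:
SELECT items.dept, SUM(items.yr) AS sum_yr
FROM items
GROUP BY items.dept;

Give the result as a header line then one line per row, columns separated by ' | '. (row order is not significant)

== RESULT ==
items.dept | sum_yr
ops | 80
mkt | 9
eng | 7

Derivation:
After GROUP BY (3 rows):
items.dept | sum_yr
ops | 80
mkt | 9
eng | 7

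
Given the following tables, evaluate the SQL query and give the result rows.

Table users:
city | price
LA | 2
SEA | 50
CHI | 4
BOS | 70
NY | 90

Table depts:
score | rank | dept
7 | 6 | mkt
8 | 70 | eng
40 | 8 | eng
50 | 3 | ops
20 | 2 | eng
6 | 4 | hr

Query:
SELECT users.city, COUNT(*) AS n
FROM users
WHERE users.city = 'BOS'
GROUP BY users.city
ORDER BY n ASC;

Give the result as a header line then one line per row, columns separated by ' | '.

== RESULT ==
users.city | n
BOS | 1

Derivation:
After WHERE (1 rows):
users.city | users.price
BOS | 70
After GROUP BY (1 rows):
users.city | n
BOS | 1
After ORDER BY (1 rows):
users.city | n
BOS | 1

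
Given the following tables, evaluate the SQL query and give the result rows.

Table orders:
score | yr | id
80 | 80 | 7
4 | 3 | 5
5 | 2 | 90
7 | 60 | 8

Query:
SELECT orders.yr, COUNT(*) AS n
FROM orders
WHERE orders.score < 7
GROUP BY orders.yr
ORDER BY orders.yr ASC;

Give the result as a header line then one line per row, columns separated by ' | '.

== RESULT ==
orders.yr | n
2 | 1
3 | 1

Derivation:
After WHERE (2 rows):
orders.score | orders.yr | orders.id
4 | 3 | 5
5 | 2 | 90
After GROUP BY (2 rows):
orders.yr | n
3 | 1
2 | 1
After ORDER BY (2 rows):
orders.yr | n
2 | 1
3 | 1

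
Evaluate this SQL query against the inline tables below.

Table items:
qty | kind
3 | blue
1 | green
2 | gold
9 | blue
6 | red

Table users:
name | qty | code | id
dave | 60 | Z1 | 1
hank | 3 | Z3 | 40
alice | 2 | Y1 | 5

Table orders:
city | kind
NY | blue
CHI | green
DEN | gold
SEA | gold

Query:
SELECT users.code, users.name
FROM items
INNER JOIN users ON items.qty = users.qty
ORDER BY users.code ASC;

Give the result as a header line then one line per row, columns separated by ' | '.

After JOIN users (2 rows):
items.qty | items.kind | users.name | users.qty | users.code | users.id
3 | blue | hank | 3 | Z3 | 40
2 | gold | alice | 2 | Y1 | 5
After SELECT (2 rows):
users.code | users.name
Z3 | hank
Y1 | alice
After ORDER BY (2 rows):
users.code | users.name
Y1 | alice
Z3 | hank

== RESULT ==
users.code | users.name
Y1 | alice
Z3 | hank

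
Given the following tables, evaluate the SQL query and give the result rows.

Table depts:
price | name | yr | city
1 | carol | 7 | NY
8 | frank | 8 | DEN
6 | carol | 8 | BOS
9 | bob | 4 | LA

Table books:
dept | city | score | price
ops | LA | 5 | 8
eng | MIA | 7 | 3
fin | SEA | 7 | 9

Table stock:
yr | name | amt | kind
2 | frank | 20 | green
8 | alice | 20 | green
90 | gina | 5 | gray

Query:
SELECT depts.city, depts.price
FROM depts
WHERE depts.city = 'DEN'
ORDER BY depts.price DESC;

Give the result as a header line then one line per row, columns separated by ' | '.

== RESULT ==
depts.city | depts.price
DEN | 8

Derivation:
After WHERE (1 rows):
depts.price | depts.name | depts.yr | depts.city
8 | frank | 8 | DEN
After SELECT (1 rows):
depts.city | depts.price
DEN | 8
After ORDER BY (1 rows):
depts.city | depts.price
DEN | 8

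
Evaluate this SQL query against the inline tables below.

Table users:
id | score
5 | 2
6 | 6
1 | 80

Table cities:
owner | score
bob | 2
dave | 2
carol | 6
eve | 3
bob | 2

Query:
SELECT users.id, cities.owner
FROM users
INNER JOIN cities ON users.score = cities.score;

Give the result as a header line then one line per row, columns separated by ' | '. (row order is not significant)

After JOIN cities (4 rows):
users.id | users.score | cities.owner | cities.score
5 | 2 | bob | 2
5 | 2 | dave | 2
5 | 2 | bob | 2
6 | 6 | carol | 6
After SELECT (4 rows):
users.id | cities.owner
5 | bob
5 | dave
5 | bob
6 | carol

== RESULT ==
users.id | cities.owner
5 | bob
5 | dave
5 | bob
6 | carol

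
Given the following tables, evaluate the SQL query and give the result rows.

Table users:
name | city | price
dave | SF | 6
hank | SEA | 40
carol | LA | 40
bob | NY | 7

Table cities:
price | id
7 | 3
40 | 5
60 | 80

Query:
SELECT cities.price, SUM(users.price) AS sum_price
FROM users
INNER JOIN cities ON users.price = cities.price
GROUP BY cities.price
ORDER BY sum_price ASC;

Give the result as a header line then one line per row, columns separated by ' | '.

== RESULT ==
cities.price | sum_price
7 | 7
40 | 80

Derivation:
After JOIN cities (3 rows):
users.name | users.city | users.price | cities.price | cities.id
hank | SEA | 40 | 40 | 5
carol | LA | 40 | 40 | 5
bob | NY | 7 | 7 | 3
After GROUP BY (2 rows):
cities.price | sum_price
40 | 80
7 | 7
After ORDER BY (2 rows):
cities.price | sum_price
7 | 7
40 | 80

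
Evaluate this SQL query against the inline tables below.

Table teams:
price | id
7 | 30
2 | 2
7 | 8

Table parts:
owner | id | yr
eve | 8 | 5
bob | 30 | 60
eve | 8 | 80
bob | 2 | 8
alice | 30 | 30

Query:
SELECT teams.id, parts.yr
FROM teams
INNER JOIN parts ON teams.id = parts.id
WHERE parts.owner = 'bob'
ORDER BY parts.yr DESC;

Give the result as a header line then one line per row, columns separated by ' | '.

== RESULT ==
teams.id | parts.yr
30 | 60
2 | 8

Derivation:
After JOIN parts (5 rows):
teams.price | teams.id | parts.owner | parts.id | parts.yr
7 | 30 | bob | 30 | 60
7 | 30 | alice | 30 | 30
2 | 2 | bob | 2 | 8
7 | 8 | eve | 8 | 5
7 | 8 | eve | 8 | 80
After WHERE (2 rows):
teams.price | teams.id | parts.owner | parts.id | parts.yr
7 | 30 | bob | 30 | 60
2 | 2 | bob | 2 | 8
After SELECT (2 rows):
teams.id | parts.yr
30 | 60
2 | 8
After ORDER BY (2 rows):
teams.id | parts.yr
30 | 60
2 | 8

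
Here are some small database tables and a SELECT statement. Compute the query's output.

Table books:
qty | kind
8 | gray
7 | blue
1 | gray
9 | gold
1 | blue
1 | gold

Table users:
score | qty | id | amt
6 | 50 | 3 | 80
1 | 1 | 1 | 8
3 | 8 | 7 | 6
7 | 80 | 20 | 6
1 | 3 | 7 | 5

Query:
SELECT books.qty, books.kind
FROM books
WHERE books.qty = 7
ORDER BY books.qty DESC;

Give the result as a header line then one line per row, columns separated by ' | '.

After WHERE (1 rows):
books.qty | books.kind
7 | blue
After SELECT (1 rows):
books.qty | books.kind
7 | blue
After ORDER BY (1 rows):
books.qty | books.kind
7 | blue

== RESULT ==
books.qty | books.kind
7 | blue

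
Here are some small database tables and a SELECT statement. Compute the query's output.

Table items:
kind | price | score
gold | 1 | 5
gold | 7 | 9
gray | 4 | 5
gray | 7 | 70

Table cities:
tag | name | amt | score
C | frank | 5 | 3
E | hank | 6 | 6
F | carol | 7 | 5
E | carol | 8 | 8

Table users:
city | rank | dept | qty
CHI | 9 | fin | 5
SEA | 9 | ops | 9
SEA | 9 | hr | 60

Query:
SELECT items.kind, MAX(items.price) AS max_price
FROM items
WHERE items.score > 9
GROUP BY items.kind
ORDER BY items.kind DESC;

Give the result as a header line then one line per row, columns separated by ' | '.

== RESULT ==
items.kind | max_price
gray | 7

Derivation:
After WHERE (1 rows):
items.kind | items.price | items.score
gray | 7 | 70
After GROUP BY (1 rows):
items.kind | max_price
gray | 7
After ORDER BY (1 rows):
items.kind | max_price
gray | 7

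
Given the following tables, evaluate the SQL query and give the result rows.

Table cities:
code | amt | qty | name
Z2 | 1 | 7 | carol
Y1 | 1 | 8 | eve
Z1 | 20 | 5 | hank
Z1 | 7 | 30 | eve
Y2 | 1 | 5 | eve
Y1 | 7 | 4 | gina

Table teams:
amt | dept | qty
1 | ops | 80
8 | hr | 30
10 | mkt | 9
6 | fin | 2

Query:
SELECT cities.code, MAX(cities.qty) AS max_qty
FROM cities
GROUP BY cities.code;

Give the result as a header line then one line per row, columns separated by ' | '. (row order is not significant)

== RESULT ==
cities.code | max_qty
Z2 | 7
Y1 | 8
Z1 | 30
Y2 | 5

Derivation:
After GROUP BY (4 rows):
cities.code | max_qty
Z2 | 7
Y1 | 8
Z1 | 30
Y2 | 5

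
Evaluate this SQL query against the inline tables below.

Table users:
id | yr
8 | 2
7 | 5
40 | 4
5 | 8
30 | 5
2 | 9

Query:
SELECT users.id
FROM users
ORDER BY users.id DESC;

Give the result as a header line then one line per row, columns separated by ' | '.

After SELECT (6 rows):
users.id
8
7
40
5
30
2
After ORDER BY (6 rows):
users.id
40
30
8
7
5
2

== RESULT ==
users.id
40
30
8
7
5
2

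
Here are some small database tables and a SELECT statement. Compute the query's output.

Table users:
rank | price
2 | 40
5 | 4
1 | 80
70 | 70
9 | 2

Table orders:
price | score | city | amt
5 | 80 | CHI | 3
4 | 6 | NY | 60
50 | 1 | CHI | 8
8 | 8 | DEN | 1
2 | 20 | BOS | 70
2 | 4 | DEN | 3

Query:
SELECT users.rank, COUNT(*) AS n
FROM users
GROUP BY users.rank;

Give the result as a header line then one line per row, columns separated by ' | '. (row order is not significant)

After GROUP BY (5 rows):
users.rank | n
2 | 1
5 | 1
1 | 1
70 | 1
9 | 1

== RESULT ==
users.rank | n
2 | 1
5 | 1
1 | 1
70 | 1
9 | 1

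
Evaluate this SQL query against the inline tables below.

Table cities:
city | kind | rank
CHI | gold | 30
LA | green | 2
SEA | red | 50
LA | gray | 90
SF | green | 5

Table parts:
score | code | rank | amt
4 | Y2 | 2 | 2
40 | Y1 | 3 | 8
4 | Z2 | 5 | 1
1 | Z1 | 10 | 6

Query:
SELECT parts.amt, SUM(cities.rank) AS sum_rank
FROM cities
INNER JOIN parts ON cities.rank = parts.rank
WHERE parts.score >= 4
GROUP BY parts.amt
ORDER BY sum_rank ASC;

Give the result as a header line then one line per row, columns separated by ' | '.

After JOIN parts (2 rows):
cities.city | cities.kind | cities.rank | parts.score | parts.code | parts.rank | parts.amt
LA | green | 2 | 4 | Y2 | 2 | 2
SF | green | 5 | 4 | Z2 | 5 | 1
After WHERE (2 rows):
cities.city | cities.kind | cities.rank | parts.score | parts.code | parts.rank | parts.amt
LA | green | 2 | 4 | Y2 | 2 | 2
SF | green | 5 | 4 | Z2 | 5 | 1
After GROUP BY (2 rows):
parts.amt | sum_rank
2 | 2
1 | 5
After ORDER BY (2 rows):
parts.amt | sum_rank
2 | 2
1 | 5

== RESULT ==
parts.amt | sum_rank
2 | 2
1 | 5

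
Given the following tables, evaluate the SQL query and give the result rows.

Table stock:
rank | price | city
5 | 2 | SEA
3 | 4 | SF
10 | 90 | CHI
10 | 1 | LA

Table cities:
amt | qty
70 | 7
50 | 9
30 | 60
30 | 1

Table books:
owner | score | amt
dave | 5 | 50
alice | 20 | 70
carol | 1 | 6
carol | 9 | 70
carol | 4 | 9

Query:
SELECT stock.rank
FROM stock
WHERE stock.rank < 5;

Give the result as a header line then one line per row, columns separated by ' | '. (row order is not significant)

== RESULT ==
stock.rank
3

Derivation:
After WHERE (1 rows):
stock.rank | stock.price | stock.city
3 | 4 | SF
After SELECT (1 rows):
stock.rank
3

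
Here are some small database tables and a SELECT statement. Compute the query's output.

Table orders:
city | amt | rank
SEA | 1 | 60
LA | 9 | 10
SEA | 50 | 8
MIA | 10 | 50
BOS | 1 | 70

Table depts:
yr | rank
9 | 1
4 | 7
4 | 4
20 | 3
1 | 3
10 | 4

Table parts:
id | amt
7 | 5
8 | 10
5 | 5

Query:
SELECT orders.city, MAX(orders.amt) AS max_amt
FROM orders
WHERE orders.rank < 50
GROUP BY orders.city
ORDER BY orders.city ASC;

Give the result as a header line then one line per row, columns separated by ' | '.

== RESULT ==
orders.city | max_amt
LA | 9
SEA | 50

Derivation:
After WHERE (2 rows):
orders.city | orders.amt | orders.rank
LA | 9 | 10
SEA | 50 | 8
After GROUP BY (2 rows):
orders.city | max_amt
LA | 9
SEA | 50
After ORDER BY (2 rows):
orders.city | max_amt
LA | 9
SEA | 50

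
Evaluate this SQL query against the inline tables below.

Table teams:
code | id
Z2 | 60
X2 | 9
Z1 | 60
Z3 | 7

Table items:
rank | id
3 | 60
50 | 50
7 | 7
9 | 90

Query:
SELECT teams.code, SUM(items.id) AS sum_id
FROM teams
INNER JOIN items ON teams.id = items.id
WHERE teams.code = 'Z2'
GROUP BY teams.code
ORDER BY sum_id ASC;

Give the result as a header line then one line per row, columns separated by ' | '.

After JOIN items (3 rows):
teams.code | teams.id | items.rank | items.id
Z2 | 60 | 3 | 60
Z1 | 60 | 3 | 60
Z3 | 7 | 7 | 7
After WHERE (1 rows):
teams.code | teams.id | items.rank | items.id
Z2 | 60 | 3 | 60
After GROUP BY (1 rows):
teams.code | sum_id
Z2 | 60
After ORDER BY (1 rows):
teams.code | sum_id
Z2 | 60

== RESULT ==
teams.code | sum_id
Z2 | 60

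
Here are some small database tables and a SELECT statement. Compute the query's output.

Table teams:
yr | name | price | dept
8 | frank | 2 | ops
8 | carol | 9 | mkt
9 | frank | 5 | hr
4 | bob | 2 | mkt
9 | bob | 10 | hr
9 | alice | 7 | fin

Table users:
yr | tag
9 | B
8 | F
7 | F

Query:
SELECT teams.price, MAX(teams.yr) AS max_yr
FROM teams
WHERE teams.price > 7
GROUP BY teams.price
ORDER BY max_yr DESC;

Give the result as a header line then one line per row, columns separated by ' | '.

== RESULT ==
teams.price | max_yr
10 | 9
9 | 8

Derivation:
After WHERE (2 rows):
teams.yr | teams.name | teams.price | teams.dept
8 | carol | 9 | mkt
9 | bob | 10 | hr
After GROUP BY (2 rows):
teams.price | max_yr
9 | 8
10 | 9
After ORDER BY (2 rows):
teams.price | max_yr
10 | 9
9 | 8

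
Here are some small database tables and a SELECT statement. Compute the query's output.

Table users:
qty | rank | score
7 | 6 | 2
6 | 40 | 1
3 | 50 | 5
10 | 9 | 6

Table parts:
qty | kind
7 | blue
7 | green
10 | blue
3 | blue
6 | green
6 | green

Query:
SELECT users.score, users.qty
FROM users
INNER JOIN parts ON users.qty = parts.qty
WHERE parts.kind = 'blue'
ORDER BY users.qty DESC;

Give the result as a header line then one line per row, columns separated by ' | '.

== RESULT ==
users.score | users.qty
6 | 10
2 | 7
5 | 3

Derivation:
After JOIN parts (6 rows):
users.qty | users.rank | users.score | parts.qty | parts.kind
7 | 6 | 2 | 7 | blue
7 | 6 | 2 | 7 | green
6 | 40 | 1 | 6 | green
6 | 40 | 1 | 6 | green
3 | 50 | 5 | 3 | blue
10 | 9 | 6 | 10 | blue
After WHERE (3 rows):
users.qty | users.rank | users.score | parts.qty | parts.kind
7 | 6 | 2 | 7 | blue
3 | 50 | 5 | 3 | blue
10 | 9 | 6 | 10 | blue
After SELECT (3 rows):
users.score | users.qty
2 | 7
5 | 3
6 | 10
After ORDER BY (3 rows):
users.score | users.qty
6 | 10
2 | 7
5 | 3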